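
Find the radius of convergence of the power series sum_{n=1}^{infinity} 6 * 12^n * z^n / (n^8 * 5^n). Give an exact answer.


Step 1: General term a_n = 6 * 12^n / (n^8 * 5^n)
Step 2: By the root test, |a_n|^(1/n) = 6^(1/n) * 12 / (n^(8/n) * 5) -> 12/5 as n -> infinity (since 6^(1/n) -> 1 and n^(8/n) -> 1)
Step 3: R = 1/lim|a_n|^(1/n) = 5/12

5/12


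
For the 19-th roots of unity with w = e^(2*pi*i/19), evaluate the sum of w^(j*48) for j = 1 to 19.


Step 1: The sum sum_{j=1}^{n} w^(k*j) equals n if n | k, else 0.
Step 2: Here n = 19, k = 48
Step 3: Does n divide k? 19 | 48 -> False
Step 4: Sum = 0

0


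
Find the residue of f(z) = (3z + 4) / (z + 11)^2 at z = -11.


Step 1: Pole of order 2 at z = -11
Step 2: Res = lim d/dz [(z + 11)^2 * f(z)] as z -> -11
Step 3: (z + 11)^2 * f(z) = 3z + 4
Step 4: d/dz[3z + 4] = 3

3


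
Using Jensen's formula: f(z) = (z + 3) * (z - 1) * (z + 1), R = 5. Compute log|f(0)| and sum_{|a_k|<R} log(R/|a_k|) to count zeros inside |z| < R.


Jensen's formula: (1/2pi)*integral log|f(Re^it)|dt = log|f(0)| + sum_{|a_k|<R} log(R/|a_k|)
Step 1: f(0) = 3 * (-1) * 1 = -3
Step 2: log|f(0)| = log|-3| + log|1| + log|-1| = 1.0986
Step 3: Zeros inside |z| < 5: -3, 1, -1
Step 4: Jensen sum = log(5/3) + log(5/1) + log(5/1) = 3.7297
Step 5: n(R) = number of terms in the Jensen sum = count of zeros inside |z| < 5 = 3

3


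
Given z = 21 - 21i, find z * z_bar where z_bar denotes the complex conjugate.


Step 1: conj(z) = 21 + 21i
Step 2: z * conj(z) = 21^2 + (-21)^2
Step 3: = 441 + 441 = 882

882


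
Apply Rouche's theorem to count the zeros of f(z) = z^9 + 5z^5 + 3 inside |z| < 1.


Step 1: On |z| = 1 the three terms have sizes |z^9| = 1^9 = 1, |5z^5| = 5*1^5 = 5, |3| = 3
Step 2: The dominant term is g(z) = 5z^5; let h(z) = z^9 + 3 so f = g + h
Step 3: On |z| = 1: |g| = 5 and |h| <= 1 + 3 = 4
Step 4: Since 5 > 4, |h| < |g| on |z| = 1, so by Rouche f has the same number of zeros as g inside |z| < 1
Step 5: g(z) = 5z^5 has 5 zeros (at the origin, multiplicity 5) inside |z| < 1. Answer = 5

5


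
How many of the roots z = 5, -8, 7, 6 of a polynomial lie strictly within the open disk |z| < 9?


Step 1: Check each root:
  z = 5: |5| = 5 < 9
  z = -8: |-8| = 8 < 9
  z = 7: |7| = 7 < 9
  z = 6: |6| = 6 < 9
Step 2: Count = 4

4


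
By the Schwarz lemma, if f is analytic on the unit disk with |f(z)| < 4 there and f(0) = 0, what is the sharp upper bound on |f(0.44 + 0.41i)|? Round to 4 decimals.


Step 1: g = f/4 maps D -> D with g(0) = 0, so by the Schwarz lemma |g(z)| <= |z|, i.e. |f(z)| <= 4|z|; this is sharp (f(z) = 4z).
Step 2: |z0|^2 = 0.44^2 + 0.41^2 = 0.3617
Step 3: |z0| = sqrt(0.3617) = 0.601415
Step 4: Best bound = 4 * |z0| = 4 * 0.601415 = 2.4057

2.4057


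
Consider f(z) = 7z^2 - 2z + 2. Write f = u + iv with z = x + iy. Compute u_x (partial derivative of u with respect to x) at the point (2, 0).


Step 1: f(z) = 7(x+iy)^2 - 2(x+iy) + 2
Step 2: u = 7(x^2 - y^2) - 2x + 2
Step 3: u_x = 14x - 2
Step 4: At (2, 0): u_x = 28 - 2 = 26

26


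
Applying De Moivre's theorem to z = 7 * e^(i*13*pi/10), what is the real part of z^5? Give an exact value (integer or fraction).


Step 1: By De Moivre's theorem, z^5 = 7^5 * e^(i*5*13*pi/10) = 16807 * (cos(13*pi/2) + i*sin(13*pi/2))
Step 2: |z|^5 = 7^5 = 16807
Step 3: Reduce the angle mod 2*pi: 13*pi/2 - 6*pi = pi/2
Step 4: cos(pi/2) = 0
Step 5: Re(z^5) = 16807 * 0 = 0

0


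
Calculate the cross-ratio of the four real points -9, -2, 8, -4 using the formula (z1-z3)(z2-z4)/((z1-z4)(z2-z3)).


Step 1: (z1-z3)(z2-z4) = (-17) * 2 = -34
Step 2: (z1-z4)(z2-z3) = (-5) * (-10) = 50
Step 3: Cross-ratio = -34/50 = -17/25

-17/25


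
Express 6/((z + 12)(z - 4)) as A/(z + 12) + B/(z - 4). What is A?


Step 1: Multiply both sides by (z + 12) and set z = -12
Step 2: A = 6 / (-12 - 4)
Step 3: A = 6 / (-16)
Step 4: A = -3/8

-3/8


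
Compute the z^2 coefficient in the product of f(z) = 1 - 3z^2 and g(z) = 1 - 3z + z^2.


Step 1: z^2 term in f*g comes from: (1)*(z^2) + (0)*(-3z) + (-3z^2)*(1)
Step 2: = 1 + 0 - 3
Step 3: = -2

-2


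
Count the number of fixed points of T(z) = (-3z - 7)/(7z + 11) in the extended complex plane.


Step 1: Fixed points satisfy T(z) = z
Step 2: 7z^2 + 14z + 7 = 0
Step 3: Discriminant = 14^2 - 4*7*7 = 0
Step 4: Number of fixed points = 1

1


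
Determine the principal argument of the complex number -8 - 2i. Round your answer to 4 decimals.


Step 1: z = -8 - 2i
Step 2: arg(z) = atan2(-2, -8)
Step 3: arg(z) = -2.8966

-2.8966


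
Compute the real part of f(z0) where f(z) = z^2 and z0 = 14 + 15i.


Step 1: z0 = 14 + 15i
Step 2: z0^2 = 14^2 - 15^2 + 420i
Step 3: real part = 196 - 225 = -29

-29


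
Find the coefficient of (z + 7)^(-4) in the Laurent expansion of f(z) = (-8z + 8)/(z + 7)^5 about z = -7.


Step 1: Write the numerator in powers of (z + 7): -8z + 8 = -8(z + 7) + (-8*(-7) + 8) = -8(z + 7) + 64
Step 2: Divide by (z + 7)^5: f(z) = 64(z + 7)^(-5) - 8(z + 7)^(-4)
Step 3: This finite sum is the Laurent series of f about z = -7.
Step 4: Coefficient of (z + 7)^(-4) = coefficient of (z + 7) in the re-centred numerator = -8

-8


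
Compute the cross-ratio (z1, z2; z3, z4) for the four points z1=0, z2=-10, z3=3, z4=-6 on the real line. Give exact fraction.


Step 1: (z1-z3)(z2-z4) = (-3) * (-4) = 12
Step 2: (z1-z4)(z2-z3) = 6 * (-13) = -78
Step 3: Cross-ratio = -12/78 = -2/13

-2/13


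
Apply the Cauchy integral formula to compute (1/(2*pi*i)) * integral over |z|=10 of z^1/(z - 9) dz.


Step 1: f(z) = z^1, a = 9 is inside |z| = 10
Step 2: By Cauchy integral formula: (1/(2pi*i)) * integral = f(a)
Step 3: f(9) = 9^1 = 9

9


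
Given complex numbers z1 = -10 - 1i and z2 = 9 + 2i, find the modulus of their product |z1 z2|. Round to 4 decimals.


Step 1: |z1| = sqrt((-10)^2 + (-1)^2) = sqrt(101)
Step 2: |z2| = sqrt(9^2 + 2^2) = sqrt(85)
Step 3: |z1*z2| = |z1|*|z2| = sqrt(101) * sqrt(85) = sqrt(101 * 85) = sqrt(8585)
Step 4: = 92.6553

92.6553


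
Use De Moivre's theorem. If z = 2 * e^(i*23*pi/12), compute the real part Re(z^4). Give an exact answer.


Step 1: By De Moivre's theorem, z^4 = 2^4 * e^(i*4*23*pi/12) = 16 * (cos(23*pi/3) + i*sin(23*pi/3))
Step 2: |z|^4 = 2^4 = 16
Step 3: Reduce the angle mod 2*pi: 23*pi/3 - 6*pi = 5*pi/3
Step 4: cos(5*pi/3) = 1/2
Step 5: Re(z^4) = 16 * 1/2 = 8

8


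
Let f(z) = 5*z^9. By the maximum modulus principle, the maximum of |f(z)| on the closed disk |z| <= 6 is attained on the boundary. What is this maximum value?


Step 1: On |z| = 6, |f(z)| = 5 * |z|^9 = 5 * 6^9
Step 2: By maximum modulus principle, maximum is on boundary.
Step 3: Maximum = 5 * 10077696 = 50388480

50388480


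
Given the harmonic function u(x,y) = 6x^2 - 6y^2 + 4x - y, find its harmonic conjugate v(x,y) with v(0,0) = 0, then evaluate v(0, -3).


Step 1: v_x = -u_y = 12y + 1
Step 2: v_y = u_x = 12x + 4
Step 3: v = 12xy + x + 4y + C
Step 4: v(0,0) = 0 => C = 0
Step 5: v(0, -3) = -12

-12


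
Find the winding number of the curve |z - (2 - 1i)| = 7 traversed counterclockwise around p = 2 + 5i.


Step 1: Center c = (2, -1), radius = 7
Step 2: |p - c|^2 = 0^2 + 6^2 = 36
Step 3: r^2 = 49
Step 4: |p-c| < r so winding number = 1

1


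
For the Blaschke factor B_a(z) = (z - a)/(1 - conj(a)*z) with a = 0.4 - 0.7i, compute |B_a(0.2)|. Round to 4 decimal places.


Step 1: Numerator z0 - a = 0.2 - (0.4 - 0.7i) = -0.2 + 0.7i
Step 2: Denominator 1 - conj(a)*z0 = 1 - (0.4 + 0.7i)*0.2 = 0.92 - 0.14i
Step 3: |z0 - a|^2 = (-0.2)^2 + 0.7^2 = 0.53; |1 - conj(a)*z0|^2 = 0.92^2 + (-0.14)^2 = 0.866
Step 4: |B_a(0.2)| = sqrt(0.53 / 0.866) = sqrt(0.612009)
Step 5: = 0.7823

0.7823


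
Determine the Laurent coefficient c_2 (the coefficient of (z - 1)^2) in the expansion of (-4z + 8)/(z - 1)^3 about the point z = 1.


Step 1: Write the numerator in powers of (z - 1): -4z + 8 = -4(z - 1) + (-4*1 + 8) = -4(z - 1) + 4
Step 2: Divide by (z - 1)^3: f(z) = 4(z - 1)^(-3) - 4(z - 1)^(-2)
Step 3: This finite sum is the Laurent series of f about z = 1.
Step 4: Only the powers -3 and -2 appear, so the coefficient of (z - 1)^2 = 0

0


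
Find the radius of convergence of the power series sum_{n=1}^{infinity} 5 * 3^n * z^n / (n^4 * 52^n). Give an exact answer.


Step 1: General term a_n = 5 * 3^n / (n^4 * 52^n)
Step 2: By the root test, |a_n|^(1/n) = 5^(1/n) * 3 / (n^(4/n) * 52) -> 3/52 as n -> infinity (since 5^(1/n) -> 1 and n^(4/n) -> 1)
Step 3: R = 1/lim|a_n|^(1/n) = 52/3

52/3


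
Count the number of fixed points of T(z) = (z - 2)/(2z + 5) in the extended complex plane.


Step 1: Fixed points satisfy T(z) = z
Step 2: 2z^2 + 4z + 2 = 0
Step 3: Discriminant = 4^2 - 4*2*2 = 0
Step 4: Number of fixed points = 1

1


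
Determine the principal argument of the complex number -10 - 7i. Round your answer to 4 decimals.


Step 1: z = -10 - 7i
Step 2: arg(z) = atan2(-7, -10)
Step 3: arg(z) = -2.5309

-2.5309


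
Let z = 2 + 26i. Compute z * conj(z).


Step 1: conj(z) = 2 - 26i
Step 2: z * conj(z) = 2^2 + 26^2
Step 3: = 4 + 676 = 680

680


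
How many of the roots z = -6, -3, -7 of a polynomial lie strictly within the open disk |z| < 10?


Step 1: Check each root:
  z = -6: |-6| = 6 < 10
  z = -3: |-3| = 3 < 10
  z = -7: |-7| = 7 < 10
Step 2: Count = 3

3


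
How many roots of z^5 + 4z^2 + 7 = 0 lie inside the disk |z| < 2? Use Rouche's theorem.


Step 1: On |z| = 2 the three terms have sizes |z^5| = 2^5 = 32, |4z^2| = 4*2^2 = 16, |7| = 7
Step 2: The dominant term is g(z) = z^5; let h(z) = 4z^2 + 7 so f = g + h
Step 3: On |z| = 2: |g| = 32 and |h| <= 16 + 7 = 23
Step 4: Since 32 > 23, |h| < |g| on |z| = 2, so by Rouche f has the same number of zeros as g inside |z| < 2
Step 5: g(z) = z^5 has 5 zeros (all at the origin) inside |z| < 2. Answer = 5

5


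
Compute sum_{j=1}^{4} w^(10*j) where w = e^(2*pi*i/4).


Step 1: The sum sum_{j=1}^{n} w^(k*j) equals n if n | k, else 0.
Step 2: Here n = 4, k = 10
Step 3: Does n divide k? 4 | 10 -> False
Step 4: Sum = 0

0


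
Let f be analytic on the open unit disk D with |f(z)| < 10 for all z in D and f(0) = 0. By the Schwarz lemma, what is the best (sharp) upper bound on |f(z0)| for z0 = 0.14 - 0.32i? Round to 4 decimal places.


Step 1: g = f/10 maps D -> D with g(0) = 0, so by the Schwarz lemma |g(z)| <= |z|, i.e. |f(z)| <= 10|z|; this is sharp (f(z) = 10z).
Step 2: |z0|^2 = 0.14^2 + (-0.32)^2 = 0.122
Step 3: |z0| = sqrt(0.122) = 0.349285
Step 4: Best bound = 10 * |z0| = 10 * 0.349285 = 3.4928

3.4928


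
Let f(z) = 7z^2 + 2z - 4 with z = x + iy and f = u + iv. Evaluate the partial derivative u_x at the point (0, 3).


Step 1: f(z) = 7(x+iy)^2 + 2(x+iy) - 4
Step 2: u = 7(x^2 - y^2) + 2x - 4
Step 3: u_x = 14x + 2
Step 4: At (0, 3): u_x = 0 + 2 = 2

2


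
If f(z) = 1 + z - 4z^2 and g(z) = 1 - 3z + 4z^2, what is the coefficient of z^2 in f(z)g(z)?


Step 1: z^2 term in f*g comes from: (1)*(4z^2) + (z)*(-3z) + (-4z^2)*(1)
Step 2: = 4 - 3 - 4
Step 3: = -3

-3


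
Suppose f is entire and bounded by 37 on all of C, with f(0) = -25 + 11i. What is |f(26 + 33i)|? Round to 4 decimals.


Step 1: By Liouville's theorem, a bounded entire function is constant.
Step 2: f(z) = f(0) = -25 + 11i for all z.
Step 3: |f(w)| = |-25 + 11i| = sqrt(625 + 121)
Step 4: = 27.313

27.313


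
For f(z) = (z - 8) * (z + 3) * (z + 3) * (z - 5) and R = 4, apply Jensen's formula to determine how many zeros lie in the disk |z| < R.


Jensen's formula: (1/2pi)*integral log|f(Re^it)|dt = log|f(0)| + sum_{|a_k|<R} log(R/|a_k|)
Step 1: f(0) = (-8) * 3 * 3 * (-5) = 360
Step 2: log|f(0)| = log|8| + log|-3| + log|-3| + log|5| = 5.8861
Step 3: Zeros inside |z| < 4: -3, -3
Step 4: Jensen sum = log(4/3) + log(4/3) = 0.5754
Step 5: n(R) = number of terms in the Jensen sum = count of zeros inside |z| < 4 = 2

2


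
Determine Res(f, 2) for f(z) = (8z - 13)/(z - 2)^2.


Step 1: Pole of order 2 at z = 2
Step 2: Res = lim d/dz [(z - 2)^2 * f(z)] as z -> 2
Step 3: (z - 2)^2 * f(z) = 8z - 13
Step 4: d/dz[8z - 13] = 8

8


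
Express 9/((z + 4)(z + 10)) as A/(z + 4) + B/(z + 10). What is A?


Step 1: Multiply both sides by (z + 4) and set z = -4
Step 2: A = 9 / (-4 + 10)
Step 3: A = 9 / 6
Step 4: A = 3/2

3/2


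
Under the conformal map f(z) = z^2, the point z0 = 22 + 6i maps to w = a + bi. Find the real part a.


Step 1: z0 = 22 + 6i
Step 2: z0^2 = 22^2 - 6^2 + 264i
Step 3: real part = 484 - 36 = 448

448


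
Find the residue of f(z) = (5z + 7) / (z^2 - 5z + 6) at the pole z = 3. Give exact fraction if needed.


Step 1: Q(z) = z^2 - 5z + 6 = (z - 3)(z - 2)
Step 2: Q'(z) = 2z - 5
Step 3: Q'(3) = 1, P(3) = 22
Step 4: Res = P(3)/Q'(3) = 22/1 = 22

22


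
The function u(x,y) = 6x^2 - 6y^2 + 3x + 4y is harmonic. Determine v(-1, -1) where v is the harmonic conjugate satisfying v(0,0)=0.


Step 1: v_x = -u_y = 12y - 4
Step 2: v_y = u_x = 12x + 3
Step 3: v = 12xy - 4x + 3y + C
Step 4: v(0,0) = 0 => C = 0
Step 5: v(-1, -1) = 13

13


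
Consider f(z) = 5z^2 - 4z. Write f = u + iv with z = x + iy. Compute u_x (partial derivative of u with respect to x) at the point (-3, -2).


Step 1: f(z) = 5(x+iy)^2 - 4(x+iy) + 0
Step 2: u = 5(x^2 - y^2) - 4x + 0
Step 3: u_x = 10x - 4
Step 4: At (-3, -2): u_x = -30 - 4 = -34

-34


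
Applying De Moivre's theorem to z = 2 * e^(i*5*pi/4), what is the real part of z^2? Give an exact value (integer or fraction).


Step 1: By De Moivre's theorem, z^2 = 2^2 * e^(i*2*5*pi/4) = 4 * (cos(5*pi/2) + i*sin(5*pi/2))
Step 2: |z|^2 = 2^2 = 4
Step 3: Reduce the angle mod 2*pi: 5*pi/2 - 2*pi = pi/2
Step 4: cos(pi/2) = 0
Step 5: Re(z^2) = 4 * 0 = 0

0


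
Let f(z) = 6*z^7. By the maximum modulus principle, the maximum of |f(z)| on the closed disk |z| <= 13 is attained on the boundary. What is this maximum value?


Step 1: On |z| = 13, |f(z)| = 6 * |z|^7 = 6 * 13^7
Step 2: By maximum modulus principle, maximum is on boundary.
Step 3: Maximum = 6 * 62748517 = 376491102

376491102


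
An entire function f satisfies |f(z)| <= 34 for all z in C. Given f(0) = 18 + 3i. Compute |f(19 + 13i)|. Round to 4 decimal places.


Step 1: By Liouville's theorem, a bounded entire function is constant.
Step 2: f(z) = f(0) = 18 + 3i for all z.
Step 3: |f(w)| = |18 + 3i| = sqrt(324 + 9)
Step 4: = 18.2483

18.2483


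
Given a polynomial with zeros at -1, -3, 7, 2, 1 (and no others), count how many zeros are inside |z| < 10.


Step 1: Check each root:
  z = -1: |-1| = 1 < 10
  z = -3: |-3| = 3 < 10
  z = 7: |7| = 7 < 10
  z = 2: |2| = 2 < 10
  z = 1: |1| = 1 < 10
Step 2: Count = 5

5


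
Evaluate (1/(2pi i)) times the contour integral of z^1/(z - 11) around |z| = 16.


Step 1: f(z) = z^1, a = 11 is inside |z| = 16
Step 2: By Cauchy integral formula: (1/(2pi*i)) * integral = f(a)
Step 3: f(11) = 11^1 = 11

11


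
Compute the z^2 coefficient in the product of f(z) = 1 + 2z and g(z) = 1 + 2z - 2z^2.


Step 1: z^2 term in f*g comes from: (1)*(-2z^2) + (2z)*(2z) + (0)*(1)
Step 2: = -2 + 4 + 0
Step 3: = 2

2


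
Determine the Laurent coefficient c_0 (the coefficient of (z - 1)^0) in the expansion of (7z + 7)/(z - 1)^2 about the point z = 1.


Step 1: Write the numerator in powers of (z - 1): 7z + 7 = 7(z - 1) + (7*1 + 7) = 7(z - 1) + 14
Step 2: Divide by (z - 1)^2: f(z) = 14(z - 1)^(-2) + 7(z - 1)^(-1)
Step 3: This finite sum is the Laurent series of f about z = 1.
Step 4: Only the powers -2 and -1 appear, so the coefficient of (z - 1)^0 = 0

0


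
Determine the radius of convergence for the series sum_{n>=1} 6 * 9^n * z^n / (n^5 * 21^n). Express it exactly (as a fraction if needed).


Step 1: General term a_n = 6 * 9^n / (n^5 * 21^n)
Step 2: By the root test, |a_n|^(1/n) = 6^(1/n) * 9 / (n^(5/n) * 21) -> 9/21 as n -> infinity (since 6^(1/n) -> 1 and n^(5/n) -> 1)
Step 3: R = 1/lim|a_n|^(1/n) = 21/9 = 7/3

7/3


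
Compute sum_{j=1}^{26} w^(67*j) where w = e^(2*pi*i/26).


Step 1: The sum sum_{j=1}^{n} w^(k*j) equals n if n | k, else 0.
Step 2: Here n = 26, k = 67
Step 3: Does n divide k? 26 | 67 -> False
Step 4: Sum = 0

0


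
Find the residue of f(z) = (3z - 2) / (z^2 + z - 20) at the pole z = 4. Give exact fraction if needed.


Step 1: Q(z) = z^2 + z - 20 = (z - 4)(z + 5)
Step 2: Q'(z) = 2z + 1
Step 3: Q'(4) = 9, P(4) = 10
Step 4: Res = P(4)/Q'(4) = 10/9 = 10/9

10/9


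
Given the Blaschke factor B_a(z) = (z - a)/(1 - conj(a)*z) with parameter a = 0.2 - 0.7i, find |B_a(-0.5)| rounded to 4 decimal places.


Step 1: Numerator z0 - a = -0.5 - (0.2 - 0.7i) = -0.7 + 0.7i
Step 2: Denominator 1 - conj(a)*z0 = 1 - (0.2 + 0.7i)*(-0.5) = 1.1 + 0.35i
Step 3: |z0 - a|^2 = (-0.7)^2 + 0.7^2 = 0.98; |1 - conj(a)*z0|^2 = 1.1^2 + 0.35^2 = 1.3325
Step 4: |B_a(-0.5)| = sqrt(0.98 / 1.3325) = sqrt(0.73546)
Step 5: = 0.8576

0.8576


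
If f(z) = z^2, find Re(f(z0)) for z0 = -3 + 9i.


Step 1: z0 = -3 + 9i
Step 2: z0^2 = (-3)^2 - 9^2 - 54i
Step 3: real part = 9 - 81 = -72

-72


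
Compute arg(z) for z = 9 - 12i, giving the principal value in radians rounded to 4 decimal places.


Step 1: z = 9 - 12i
Step 2: arg(z) = atan2(-12, 9)
Step 3: arg(z) = -0.9273

-0.9273


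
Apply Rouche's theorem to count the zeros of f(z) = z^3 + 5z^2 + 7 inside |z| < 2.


Step 1: On |z| = 2 the three terms have sizes |z^3| = 2^3 = 8, |5z^2| = 5*2^2 = 20, |7| = 7
Step 2: The dominant term is g(z) = 5z^2; let h(z) = z^3 + 7 so f = g + h
Step 3: On |z| = 2: |g| = 20 and |h| <= 8 + 7 = 15
Step 4: Since 20 > 15, |h| < |g| on |z| = 2, so by Rouche f has the same number of zeros as g inside |z| < 2
Step 5: g(z) = 5z^2 has 2 zeros (at the origin, multiplicity 2) inside |z| < 2. Answer = 2

2


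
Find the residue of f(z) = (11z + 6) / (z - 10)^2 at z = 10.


Step 1: Pole of order 2 at z = 10
Step 2: Res = lim d/dz [(z - 10)^2 * f(z)] as z -> 10
Step 3: (z - 10)^2 * f(z) = 11z + 6
Step 4: d/dz[11z + 6] = 11

11


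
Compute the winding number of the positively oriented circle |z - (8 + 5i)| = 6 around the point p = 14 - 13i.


Step 1: Center c = (8, 5), radius = 6
Step 2: |p - c|^2 = 6^2 + (-18)^2 = 360
Step 3: r^2 = 36
Step 4: |p-c| > r so winding number = 0

0


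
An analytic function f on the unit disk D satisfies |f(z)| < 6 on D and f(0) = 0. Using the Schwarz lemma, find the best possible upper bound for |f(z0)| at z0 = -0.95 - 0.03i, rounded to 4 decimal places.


Step 1: g = f/6 maps D -> D with g(0) = 0, so by the Schwarz lemma |g(z)| <= |z|, i.e. |f(z)| <= 6|z|; this is sharp (f(z) = 6z).
Step 2: |z0|^2 = (-0.95)^2 + (-0.03)^2 = 0.9034
Step 3: |z0| = sqrt(0.9034) = 0.950474
Step 4: Best bound = 6 * |z0| = 6 * 0.950474 = 5.7028

5.7028


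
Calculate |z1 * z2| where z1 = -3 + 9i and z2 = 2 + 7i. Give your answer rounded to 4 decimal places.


Step 1: |z1| = sqrt((-3)^2 + 9^2) = sqrt(90)
Step 2: |z2| = sqrt(2^2 + 7^2) = sqrt(53)
Step 3: |z1*z2| = |z1|*|z2| = sqrt(90) * sqrt(53) = sqrt(90 * 53) = sqrt(4770)
Step 4: = 69.0652

69.0652


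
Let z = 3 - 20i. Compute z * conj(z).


Step 1: conj(z) = 3 + 20i
Step 2: z * conj(z) = 3^2 + (-20)^2
Step 3: = 9 + 400 = 409

409


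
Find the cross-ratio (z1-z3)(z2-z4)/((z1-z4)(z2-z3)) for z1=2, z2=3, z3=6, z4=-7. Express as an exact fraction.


Step 1: (z1-z3)(z2-z4) = (-4) * 10 = -40
Step 2: (z1-z4)(z2-z3) = 9 * (-3) = -27
Step 3: Cross-ratio = 40/27 = 40/27

40/27


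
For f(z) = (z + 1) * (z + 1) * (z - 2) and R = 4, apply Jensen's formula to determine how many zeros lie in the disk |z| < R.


Jensen's formula: (1/2pi)*integral log|f(Re^it)|dt = log|f(0)| + sum_{|a_k|<R} log(R/|a_k|)
Step 1: f(0) = 1 * 1 * (-2) = -2
Step 2: log|f(0)| = log|-1| + log|-1| + log|2| = 0.6931
Step 3: Zeros inside |z| < 4: -1, -1, 2
Step 4: Jensen sum = log(4/1) + log(4/1) + log(4/2) = 3.4657
Step 5: n(R) = number of terms in the Jensen sum = count of zeros inside |z| < 4 = 3

3


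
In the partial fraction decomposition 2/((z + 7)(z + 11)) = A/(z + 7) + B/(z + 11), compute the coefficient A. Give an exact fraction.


Step 1: Multiply both sides by (z + 7) and set z = -7
Step 2: A = 2 / (-7 + 11)
Step 3: A = 2 / 4
Step 4: A = 1/2

1/2


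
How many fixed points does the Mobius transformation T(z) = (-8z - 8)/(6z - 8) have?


Step 1: Fixed points satisfy T(z) = z
Step 2: 6z^2 + 8 = 0
Step 3: Discriminant = 0^2 - 4*6*8 = -192
Step 4: Number of fixed points = 2

2


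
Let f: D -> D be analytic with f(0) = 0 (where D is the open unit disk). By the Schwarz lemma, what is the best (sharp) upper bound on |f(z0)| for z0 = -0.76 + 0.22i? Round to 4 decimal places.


Step 1: Schwarz lemma: if f: D -> D is analytic with f(0) = 0, then |f(z)| <= |z| for all z in D, and this is sharp (f(z) = z).
Step 2: |z0|^2 = (-0.76)^2 + 0.22^2 = 0.626
Step 3: |z0| = sqrt(0.626) = 0.791202
Step 4: Best bound = |z0| = 0.7912

0.7912


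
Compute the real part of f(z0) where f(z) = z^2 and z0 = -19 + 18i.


Step 1: z0 = -19 + 18i
Step 2: z0^2 = (-19)^2 - 18^2 - 684i
Step 3: real part = 361 - 324 = 37

37


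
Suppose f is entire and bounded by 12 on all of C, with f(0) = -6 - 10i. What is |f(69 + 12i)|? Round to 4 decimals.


Step 1: By Liouville's theorem, a bounded entire function is constant.
Step 2: f(z) = f(0) = -6 - 10i for all z.
Step 3: |f(w)| = |-6 - 10i| = sqrt(36 + 100)
Step 4: = 11.6619

11.6619


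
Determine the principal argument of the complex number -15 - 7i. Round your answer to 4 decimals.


Step 1: z = -15 - 7i
Step 2: arg(z) = atan2(-7, -15)
Step 3: arg(z) = -2.705

-2.705


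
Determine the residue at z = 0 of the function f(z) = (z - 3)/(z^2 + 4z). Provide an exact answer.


Step 1: Q(z) = z^2 + 4z = (z)(z + 4)
Step 2: Q'(z) = 2z + 4
Step 3: Q'(0) = 4, P(0) = -3
Step 4: Res = P(0)/Q'(0) = -3/4 = -3/4

-3/4


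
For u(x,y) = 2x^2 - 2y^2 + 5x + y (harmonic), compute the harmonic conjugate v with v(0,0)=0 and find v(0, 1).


Step 1: v_x = -u_y = 4y - 1
Step 2: v_y = u_x = 4x + 5
Step 3: v = 4xy - x + 5y + C
Step 4: v(0,0) = 0 => C = 0
Step 5: v(0, 1) = 5

5


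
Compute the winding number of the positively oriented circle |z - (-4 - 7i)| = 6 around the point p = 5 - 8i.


Step 1: Center c = (-4, -7), radius = 6
Step 2: |p - c|^2 = 9^2 + (-1)^2 = 82
Step 3: r^2 = 36
Step 4: |p-c| > r so winding number = 0

0


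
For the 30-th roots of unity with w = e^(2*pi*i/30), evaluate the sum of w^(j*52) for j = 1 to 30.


Step 1: The sum sum_{j=1}^{n} w^(k*j) equals n if n | k, else 0.
Step 2: Here n = 30, k = 52
Step 3: Does n divide k? 30 | 52 -> False
Step 4: Sum = 0

0


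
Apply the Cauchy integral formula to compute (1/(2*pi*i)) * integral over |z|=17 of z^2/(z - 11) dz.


Step 1: f(z) = z^2, a = 11 is inside |z| = 17
Step 2: By Cauchy integral formula: (1/(2pi*i)) * integral = f(a)
Step 3: f(11) = 11^2 = 121

121


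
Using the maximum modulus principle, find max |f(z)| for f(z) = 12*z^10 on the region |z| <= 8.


Step 1: On |z| = 8, |f(z)| = 12 * |z|^10 = 12 * 8^10
Step 2: By maximum modulus principle, maximum is on boundary.
Step 3: Maximum = 12 * 1073741824 = 12884901888

12884901888


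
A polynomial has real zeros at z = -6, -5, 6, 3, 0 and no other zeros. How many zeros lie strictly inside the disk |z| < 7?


Step 1: Check each root:
  z = -6: |-6| = 6 < 7
  z = -5: |-5| = 5 < 7
  z = 6: |6| = 6 < 7
  z = 3: |3| = 3 < 7
  z = 0: |0| = 0 < 7
Step 2: Count = 5

5


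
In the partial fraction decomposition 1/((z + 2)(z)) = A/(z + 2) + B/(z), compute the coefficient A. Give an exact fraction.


Step 1: Multiply both sides by (z + 2) and set z = -2
Step 2: A = 1 / (-2 - 0)
Step 3: A = 1 / (-2)
Step 4: A = -1/2

-1/2


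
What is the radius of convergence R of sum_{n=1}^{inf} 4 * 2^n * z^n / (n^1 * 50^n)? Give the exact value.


Step 1: General term a_n = 4 * 2^n / (n^1 * 50^n)
Step 2: By the root test, |a_n|^(1/n) = 4^(1/n) * 2 / (n^(1/n) * 50) -> 2/50 as n -> infinity (since 4^(1/n) -> 1 and n^(1/n) -> 1)
Step 3: R = 1/lim|a_n|^(1/n) = 50/2 = 25

25


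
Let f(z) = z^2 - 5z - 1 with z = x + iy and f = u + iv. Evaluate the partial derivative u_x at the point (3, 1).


Step 1: f(z) = (x+iy)^2 - 5(x+iy) - 1
Step 2: u = (x^2 - y^2) - 5x - 1
Step 3: u_x = 2x - 5
Step 4: At (3, 1): u_x = 6 - 5 = 1

1


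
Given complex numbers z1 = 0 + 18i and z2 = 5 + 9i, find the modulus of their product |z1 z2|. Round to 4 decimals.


Step 1: |z1| = sqrt(0^2 + 18^2) = sqrt(324)
Step 2: |z2| = sqrt(5^2 + 9^2) = sqrt(106)
Step 3: |z1*z2| = |z1|*|z2| = sqrt(324) * sqrt(106) = sqrt(324 * 106) = sqrt(34344)
Step 4: = 185.3213

185.3213


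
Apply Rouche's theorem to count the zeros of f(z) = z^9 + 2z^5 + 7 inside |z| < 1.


Step 1: On |z| = 1 the three terms have sizes |z^9| = 1^9 = 1, |2z^5| = 2*1^5 = 2, |7| = 7
Step 2: The dominant term is g(z) = 7; let h(z) = z^9 + 2z^5 so f = g + h
Step 3: On |z| = 1: |g| = 7 and |h| <= 1 + 2 = 3
Step 4: Since 7 > 3, |h| < |g| on |z| = 1, so by Rouche f has the same number of zeros as g inside |z| < 1
Step 5: g(z) = 7 is a nonzero constant with no zeros inside |z| < 1. Answer = 0

0


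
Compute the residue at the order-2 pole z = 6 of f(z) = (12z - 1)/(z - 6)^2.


Step 1: Pole of order 2 at z = 6
Step 2: Res = lim d/dz [(z - 6)^2 * f(z)] as z -> 6
Step 3: (z - 6)^2 * f(z) = 12z - 1
Step 4: d/dz[12z - 1] = 12

12


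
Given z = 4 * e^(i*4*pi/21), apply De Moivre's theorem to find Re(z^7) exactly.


Step 1: By De Moivre's theorem, z^7 = 4^7 * e^(i*7*4*pi/21) = 16384 * (cos(4*pi/3) + i*sin(4*pi/3))
Step 2: |z|^7 = 4^7 = 16384
Step 3: The angle 4*pi/3 already lies in [0, 2*pi)
Step 4: cos(4*pi/3) = -1/2
Step 5: Re(z^7) = 16384 * (-1/2) = -8192

-8192


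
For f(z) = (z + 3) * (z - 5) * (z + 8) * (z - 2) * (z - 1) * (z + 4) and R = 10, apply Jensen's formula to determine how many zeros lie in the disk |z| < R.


Jensen's formula: (1/2pi)*integral log|f(Re^it)|dt = log|f(0)| + sum_{|a_k|<R} log(R/|a_k|)
Step 1: f(0) = 3 * (-5) * 8 * (-2) * (-1) * 4 = -960
Step 2: log|f(0)| = log|-3| + log|5| + log|-8| + log|2| + log|1| + log|-4| = 6.8669
Step 3: Zeros inside |z| < 10: -3, 5, -8, 2, 1, -4
Step 4: Jensen sum = log(10/3) + log(10/5) + log(10/8) + log(10/2) + log(10/1) + log(10/4) = 6.9486
Step 5: n(R) = number of terms in the Jensen sum = count of zeros inside |z| < 10 = 6

6


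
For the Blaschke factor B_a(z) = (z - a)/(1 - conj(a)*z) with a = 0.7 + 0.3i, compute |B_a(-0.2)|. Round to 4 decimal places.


Step 1: Numerator z0 - a = -0.2 - (0.7 + 0.3i) = -0.9 - 0.3i
Step 2: Denominator 1 - conj(a)*z0 = 1 - (0.7 - 0.3i)*(-0.2) = 1.14 - 0.06i
Step 3: |z0 - a|^2 = (-0.9)^2 + (-0.3)^2 = 0.9; |1 - conj(a)*z0|^2 = 1.14^2 + (-0.06)^2 = 1.3032
Step 4: |B_a(-0.2)| = sqrt(0.9 / 1.3032) = sqrt(0.690608)
Step 5: = 0.831

0.831


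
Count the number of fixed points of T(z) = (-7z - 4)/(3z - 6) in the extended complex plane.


Step 1: Fixed points satisfy T(z) = z
Step 2: 3z^2 + z + 4 = 0
Step 3: Discriminant = 1^2 - 4*3*4 = -47
Step 4: Number of fixed points = 2

2


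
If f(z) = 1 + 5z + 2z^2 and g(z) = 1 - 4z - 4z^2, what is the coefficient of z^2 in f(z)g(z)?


Step 1: z^2 term in f*g comes from: (1)*(-4z^2) + (5z)*(-4z) + (2z^2)*(1)
Step 2: = -4 - 20 + 2
Step 3: = -22

-22


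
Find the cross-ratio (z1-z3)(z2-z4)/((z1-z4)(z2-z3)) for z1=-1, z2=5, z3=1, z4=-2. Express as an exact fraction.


Step 1: (z1-z3)(z2-z4) = (-2) * 7 = -14
Step 2: (z1-z4)(z2-z3) = 1 * 4 = 4
Step 3: Cross-ratio = -14/4 = -7/2

-7/2


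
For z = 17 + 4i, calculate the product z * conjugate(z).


Step 1: conj(z) = 17 - 4i
Step 2: z * conj(z) = 17^2 + 4^2
Step 3: = 289 + 16 = 305

305


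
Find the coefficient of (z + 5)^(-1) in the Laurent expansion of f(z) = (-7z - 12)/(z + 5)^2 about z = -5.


Step 1: Write the numerator in powers of (z + 5): -7z - 12 = -7(z + 5) + (-7*(-5) - 12) = -7(z + 5) + 23
Step 2: Divide by (z + 5)^2: f(z) = 23(z + 5)^(-2) - 7(z + 5)^(-1)
Step 3: This finite sum is the Laurent series of f about z = -5.
Step 4: Coefficient of (z + 5)^(-1) = coefficient of (z + 5) in the re-centred numerator = -7

-7


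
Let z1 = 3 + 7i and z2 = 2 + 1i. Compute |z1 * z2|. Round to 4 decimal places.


Step 1: |z1| = sqrt(3^2 + 7^2) = sqrt(58)
Step 2: |z2| = sqrt(2^2 + 1^2) = sqrt(5)
Step 3: |z1*z2| = |z1|*|z2| = sqrt(58) * sqrt(5) = sqrt(58 * 5) = sqrt(290)
Step 4: = 17.0294

17.0294


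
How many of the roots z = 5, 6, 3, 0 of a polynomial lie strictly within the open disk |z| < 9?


Step 1: Check each root:
  z = 5: |5| = 5 < 9
  z = 6: |6| = 6 < 9
  z = 3: |3| = 3 < 9
  z = 0: |0| = 0 < 9
Step 2: Count = 4

4


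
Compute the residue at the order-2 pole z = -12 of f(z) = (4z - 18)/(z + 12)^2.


Step 1: Pole of order 2 at z = -12
Step 2: Res = lim d/dz [(z + 12)^2 * f(z)] as z -> -12
Step 3: (z + 12)^2 * f(z) = 4z - 18
Step 4: d/dz[4z - 18] = 4

4


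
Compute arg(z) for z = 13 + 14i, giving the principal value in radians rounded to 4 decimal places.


Step 1: z = 13 + 14i
Step 2: arg(z) = atan2(14, 13)
Step 3: arg(z) = 0.8224

0.8224


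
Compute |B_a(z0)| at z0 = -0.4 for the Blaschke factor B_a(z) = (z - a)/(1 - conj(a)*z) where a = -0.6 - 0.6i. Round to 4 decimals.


Step 1: Numerator z0 - a = -0.4 - (-0.6 - 0.6i) = 0.2 + 0.6i
Step 2: Denominator 1 - conj(a)*z0 = 1 - (-0.6 + 0.6i)*(-0.4) = 0.76 + 0.24i
Step 3: |z0 - a|^2 = 0.2^2 + 0.6^2 = 0.4; |1 - conj(a)*z0|^2 = 0.76^2 + 0.24^2 = 0.6352
Step 4: |B_a(-0.4)| = sqrt(0.4 / 0.6352) = sqrt(0.629723)
Step 5: = 0.7936

0.7936


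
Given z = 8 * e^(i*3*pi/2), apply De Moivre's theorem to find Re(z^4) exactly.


Step 1: By De Moivre's theorem, z^4 = 8^4 * e^(i*4*3*pi/2) = 4096 * (cos(6*pi) + i*sin(6*pi))
Step 2: |z|^4 = 8^4 = 4096
Step 3: Reduce the angle mod 2*pi: 6*pi - 6*pi = 0
Step 4: cos(0) = 1
Step 5: Re(z^4) = 4096 * 1 = 4096

4096


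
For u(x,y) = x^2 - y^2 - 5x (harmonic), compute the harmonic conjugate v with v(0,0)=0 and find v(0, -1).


Step 1: v_x = -u_y = 2y + 0
Step 2: v_y = u_x = 2x - 5
Step 3: v = 2xy - 5y + C
Step 4: v(0,0) = 0 => C = 0
Step 5: v(0, -1) = 5

5


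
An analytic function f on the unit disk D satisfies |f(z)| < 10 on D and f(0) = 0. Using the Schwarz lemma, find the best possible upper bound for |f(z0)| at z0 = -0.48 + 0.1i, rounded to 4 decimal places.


Step 1: g = f/10 maps D -> D with g(0) = 0, so by the Schwarz lemma |g(z)| <= |z|, i.e. |f(z)| <= 10|z|; this is sharp (f(z) = 10z).
Step 2: |z0|^2 = (-0.48)^2 + 0.1^2 = 0.2404
Step 3: |z0| = sqrt(0.2404) = 0.490306
Step 4: Best bound = 10 * |z0| = 10 * 0.490306 = 4.9031

4.9031


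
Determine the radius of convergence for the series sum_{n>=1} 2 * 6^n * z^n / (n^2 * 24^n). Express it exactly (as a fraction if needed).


Step 1: General term a_n = 2 * 6^n / (n^2 * 24^n)
Step 2: By the root test, |a_n|^(1/n) = 2^(1/n) * 6 / (n^(2/n) * 24) -> 6/24 as n -> infinity (since 2^(1/n) -> 1 and n^(2/n) -> 1)
Step 3: R = 1/lim|a_n|^(1/n) = 24/6 = 4

4


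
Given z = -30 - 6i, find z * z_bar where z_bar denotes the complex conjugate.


Step 1: conj(z) = -30 + 6i
Step 2: z * conj(z) = (-30)^2 + (-6)^2
Step 3: = 900 + 36 = 936

936


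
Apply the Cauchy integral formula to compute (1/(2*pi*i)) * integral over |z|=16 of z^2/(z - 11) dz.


Step 1: f(z) = z^2, a = 11 is inside |z| = 16
Step 2: By Cauchy integral formula: (1/(2pi*i)) * integral = f(a)
Step 3: f(11) = 11^2 = 121

121


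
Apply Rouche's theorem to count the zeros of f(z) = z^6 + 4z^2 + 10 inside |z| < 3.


Step 1: On |z| = 3 the three terms have sizes |z^6| = 3^6 = 729, |4z^2| = 4*3^2 = 36, |10| = 10
Step 2: The dominant term is g(z) = z^6; let h(z) = 4z^2 + 10 so f = g + h
Step 3: On |z| = 3: |g| = 729 and |h| <= 36 + 10 = 46
Step 4: Since 729 > 46, |h| < |g| on |z| = 3, so by Rouche f has the same number of zeros as g inside |z| < 3
Step 5: g(z) = z^6 has 6 zeros (all at the origin) inside |z| < 3. Answer = 6

6


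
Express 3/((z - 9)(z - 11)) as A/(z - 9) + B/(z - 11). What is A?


Step 1: Multiply both sides by (z - 9) and set z = 9
Step 2: A = 3 / (9 - 11)
Step 3: A = 3 / (-2)
Step 4: A = -3/2

-3/2


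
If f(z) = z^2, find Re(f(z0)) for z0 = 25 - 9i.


Step 1: z0 = 25 - 9i
Step 2: z0^2 = 25^2 - (-9)^2 - 450i
Step 3: real part = 625 - 81 = 544

544


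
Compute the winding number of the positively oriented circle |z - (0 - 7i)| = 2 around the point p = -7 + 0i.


Step 1: Center c = (0, -7), radius = 2
Step 2: |p - c|^2 = (-7)^2 + 7^2 = 98
Step 3: r^2 = 4
Step 4: |p-c| > r so winding number = 0

0


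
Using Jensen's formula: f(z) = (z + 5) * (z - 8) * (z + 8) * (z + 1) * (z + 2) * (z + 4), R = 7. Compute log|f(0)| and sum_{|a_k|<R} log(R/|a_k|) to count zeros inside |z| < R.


Jensen's formula: (1/2pi)*integral log|f(Re^it)|dt = log|f(0)| + sum_{|a_k|<R} log(R/|a_k|)
Step 1: f(0) = 5 * (-8) * 8 * 1 * 2 * 4 = -2560
Step 2: log|f(0)| = log|-5| + log|8| + log|-8| + log|-1| + log|-2| + log|-4| = 7.8478
Step 3: Zeros inside |z| < 7: -5, -1, -2, -4
Step 4: Jensen sum = log(7/5) + log(7/1) + log(7/2) + log(7/4) = 4.0948
Step 5: n(R) = number of terms in the Jensen sum = count of zeros inside |z| < 7 = 4

4


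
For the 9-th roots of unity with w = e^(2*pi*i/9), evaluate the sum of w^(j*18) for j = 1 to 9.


Step 1: The sum sum_{j=1}^{n} w^(k*j) equals n if n | k, else 0.
Step 2: Here n = 9, k = 18
Step 3: Does n divide k? 9 | 18 -> True
Step 4: Sum = 9

9


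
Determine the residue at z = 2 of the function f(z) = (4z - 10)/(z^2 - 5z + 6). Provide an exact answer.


Step 1: Q(z) = z^2 - 5z + 6 = (z - 2)(z - 3)
Step 2: Q'(z) = 2z - 5
Step 3: Q'(2) = -1, P(2) = -2
Step 4: Res = P(2)/Q'(2) = -2/(-1) = 2

2


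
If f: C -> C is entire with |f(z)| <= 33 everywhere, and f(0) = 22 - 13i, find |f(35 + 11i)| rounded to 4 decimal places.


Step 1: By Liouville's theorem, a bounded entire function is constant.
Step 2: f(z) = f(0) = 22 - 13i for all z.
Step 3: |f(w)| = |22 - 13i| = sqrt(484 + 169)
Step 4: = 25.5539

25.5539


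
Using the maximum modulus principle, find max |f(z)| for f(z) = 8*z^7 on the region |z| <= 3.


Step 1: On |z| = 3, |f(z)| = 8 * |z|^7 = 8 * 3^7
Step 2: By maximum modulus principle, maximum is on boundary.
Step 3: Maximum = 8 * 2187 = 17496

17496


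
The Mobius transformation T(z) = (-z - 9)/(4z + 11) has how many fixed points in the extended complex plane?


Step 1: Fixed points satisfy T(z) = z
Step 2: 4z^2 + 12z + 9 = 0
Step 3: Discriminant = 12^2 - 4*4*9 = 0
Step 4: Number of fixed points = 1

1


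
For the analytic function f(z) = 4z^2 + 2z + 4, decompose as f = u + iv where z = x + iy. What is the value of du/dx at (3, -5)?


Step 1: f(z) = 4(x+iy)^2 + 2(x+iy) + 4
Step 2: u = 4(x^2 - y^2) + 2x + 4
Step 3: u_x = 8x + 2
Step 4: At (3, -5): u_x = 24 + 2 = 26

26


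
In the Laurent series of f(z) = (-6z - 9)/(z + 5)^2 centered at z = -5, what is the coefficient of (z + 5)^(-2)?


Step 1: Write the numerator in powers of (z + 5): -6z - 9 = -6(z + 5) + (-6*(-5) - 9) = -6(z + 5) + 21
Step 2: Divide by (z + 5)^2: f(z) = 21(z + 5)^(-2) - 6(z + 5)^(-1)
Step 3: This finite sum is the Laurent series of f about z = -5.
Step 4: Coefficient of (z + 5)^(-2) = -6*(-5) - 9 = 21

21


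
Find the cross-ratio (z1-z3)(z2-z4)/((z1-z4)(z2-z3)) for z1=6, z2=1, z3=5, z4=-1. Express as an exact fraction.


Step 1: (z1-z3)(z2-z4) = 1 * 2 = 2
Step 2: (z1-z4)(z2-z3) = 7 * (-4) = -28
Step 3: Cross-ratio = -2/28 = -1/14

-1/14


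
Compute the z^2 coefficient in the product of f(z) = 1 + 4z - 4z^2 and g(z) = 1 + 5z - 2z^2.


Step 1: z^2 term in f*g comes from: (1)*(-2z^2) + (4z)*(5z) + (-4z^2)*(1)
Step 2: = -2 + 20 - 4
Step 3: = 14

14


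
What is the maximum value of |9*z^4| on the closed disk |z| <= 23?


Step 1: On |z| = 23, |f(z)| = 9 * |z|^4 = 9 * 23^4
Step 2: By maximum modulus principle, maximum is on boundary.
Step 3: Maximum = 9 * 279841 = 2518569

2518569


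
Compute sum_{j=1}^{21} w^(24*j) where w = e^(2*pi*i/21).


Step 1: The sum sum_{j=1}^{n} w^(k*j) equals n if n | k, else 0.
Step 2: Here n = 21, k = 24
Step 3: Does n divide k? 21 | 24 -> False
Step 4: Sum = 0

0


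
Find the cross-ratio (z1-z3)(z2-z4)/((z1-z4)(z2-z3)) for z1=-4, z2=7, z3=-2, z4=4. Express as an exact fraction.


Step 1: (z1-z3)(z2-z4) = (-2) * 3 = -6
Step 2: (z1-z4)(z2-z3) = (-8) * 9 = -72
Step 3: Cross-ratio = 6/72 = 1/12

1/12


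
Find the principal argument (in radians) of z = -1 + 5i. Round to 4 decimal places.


Step 1: z = -1 + 5i
Step 2: arg(z) = atan2(5, -1)
Step 3: arg(z) = 1.7682

1.7682


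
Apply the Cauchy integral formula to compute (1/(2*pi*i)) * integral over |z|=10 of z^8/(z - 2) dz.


Step 1: f(z) = z^8, a = 2 is inside |z| = 10
Step 2: By Cauchy integral formula: (1/(2pi*i)) * integral = f(a)
Step 3: f(2) = 2^8 = 256

256


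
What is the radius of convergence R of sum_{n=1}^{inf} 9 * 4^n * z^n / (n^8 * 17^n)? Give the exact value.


Step 1: General term a_n = 9 * 4^n / (n^8 * 17^n)
Step 2: By the root test, |a_n|^(1/n) = 9^(1/n) * 4 / (n^(8/n) * 17) -> 4/17 as n -> infinity (since 9^(1/n) -> 1 and n^(8/n) -> 1)
Step 3: R = 1/lim|a_n|^(1/n) = 17/4

17/4


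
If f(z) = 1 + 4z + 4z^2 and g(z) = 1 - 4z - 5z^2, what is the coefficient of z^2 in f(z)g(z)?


Step 1: z^2 term in f*g comes from: (1)*(-5z^2) + (4z)*(-4z) + (4z^2)*(1)
Step 2: = -5 - 16 + 4
Step 3: = -17

-17


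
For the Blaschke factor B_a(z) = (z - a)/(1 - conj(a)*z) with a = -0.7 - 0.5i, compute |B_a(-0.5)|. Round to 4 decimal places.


Step 1: Numerator z0 - a = -0.5 - (-0.7 - 0.5i) = 0.2 + 0.5i
Step 2: Denominator 1 - conj(a)*z0 = 1 - (-0.7 + 0.5i)*(-0.5) = 0.65 + 0.25i
Step 3: |z0 - a|^2 = 0.2^2 + 0.5^2 = 0.29; |1 - conj(a)*z0|^2 = 0.65^2 + 0.25^2 = 0.485
Step 4: |B_a(-0.5)| = sqrt(0.29 / 0.485) = sqrt(0.597938)
Step 5: = 0.7733

0.7733


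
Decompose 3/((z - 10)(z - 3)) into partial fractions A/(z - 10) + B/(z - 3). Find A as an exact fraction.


Step 1: Multiply both sides by (z - 10) and set z = 10
Step 2: A = 3 / (10 - 3)
Step 3: A = 3 / 7
Step 4: A = 3/7

3/7


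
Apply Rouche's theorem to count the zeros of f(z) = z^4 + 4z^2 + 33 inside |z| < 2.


Step 1: On |z| = 2 the three terms have sizes |z^4| = 2^4 = 16, |4z^2| = 4*2^2 = 16, |33| = 33
Step 2: The dominant term is g(z) = 33; let h(z) = z^4 + 4z^2 so f = g + h
Step 3: On |z| = 2: |g| = 33 and |h| <= 16 + 16 = 32
Step 4: Since 33 > 32, |h| < |g| on |z| = 2, so by Rouche f has the same number of zeros as g inside |z| < 2
Step 5: g(z) = 33 is a nonzero constant with no zeros inside |z| < 2. Answer = 0

0


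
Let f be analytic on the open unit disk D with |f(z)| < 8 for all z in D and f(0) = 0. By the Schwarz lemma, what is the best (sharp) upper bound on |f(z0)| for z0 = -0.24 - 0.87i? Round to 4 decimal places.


Step 1: g = f/8 maps D -> D with g(0) = 0, so by the Schwarz lemma |g(z)| <= |z|, i.e. |f(z)| <= 8|z|; this is sharp (f(z) = 8z).
Step 2: |z0|^2 = (-0.24)^2 + (-0.87)^2 = 0.8145
Step 3: |z0| = sqrt(0.8145) = 0.902497
Step 4: Best bound = 8 * |z0| = 8 * 0.902497 = 7.22

7.22


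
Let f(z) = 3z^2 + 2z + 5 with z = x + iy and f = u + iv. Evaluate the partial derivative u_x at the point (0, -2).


Step 1: f(z) = 3(x+iy)^2 + 2(x+iy) + 5
Step 2: u = 3(x^2 - y^2) + 2x + 5
Step 3: u_x = 6x + 2
Step 4: At (0, -2): u_x = 0 + 2 = 2

2


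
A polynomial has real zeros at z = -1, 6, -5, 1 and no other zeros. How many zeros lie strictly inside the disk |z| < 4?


Step 1: Check each root:
  z = -1: |-1| = 1 < 4
  z = 6: |6| = 6 >= 4
  z = -5: |-5| = 5 >= 4
  z = 1: |1| = 1 < 4
Step 2: Count = 2

2


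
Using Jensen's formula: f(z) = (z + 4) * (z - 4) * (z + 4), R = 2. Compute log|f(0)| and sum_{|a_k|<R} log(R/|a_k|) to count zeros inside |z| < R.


Jensen's formula: (1/2pi)*integral log|f(Re^it)|dt = log|f(0)| + sum_{|a_k|<R} log(R/|a_k|)
Step 1: f(0) = 4 * (-4) * 4 = -64
Step 2: log|f(0)| = log|-4| + log|4| + log|-4| = 4.1589
Step 3: Zeros inside |z| < 2: none
Step 4: Jensen sum = (empty sum) = 0
Step 5: n(R) = number of terms in the Jensen sum = count of zeros inside |z| < 2 = 0

0
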